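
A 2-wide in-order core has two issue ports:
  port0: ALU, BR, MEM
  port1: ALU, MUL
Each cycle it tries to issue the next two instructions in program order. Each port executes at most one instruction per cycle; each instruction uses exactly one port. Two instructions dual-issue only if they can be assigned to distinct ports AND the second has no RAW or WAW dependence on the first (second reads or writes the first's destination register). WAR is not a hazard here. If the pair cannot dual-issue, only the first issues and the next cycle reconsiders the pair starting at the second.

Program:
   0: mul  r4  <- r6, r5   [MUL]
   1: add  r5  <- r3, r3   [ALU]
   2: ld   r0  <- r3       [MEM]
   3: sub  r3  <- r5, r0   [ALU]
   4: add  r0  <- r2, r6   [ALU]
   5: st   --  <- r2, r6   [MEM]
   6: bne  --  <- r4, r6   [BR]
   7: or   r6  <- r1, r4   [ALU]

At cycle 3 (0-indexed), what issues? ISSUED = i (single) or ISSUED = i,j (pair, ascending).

ISSUED = 5

t=0 i0&i1:mul.MUL+add.ALU ; dual
t=1 i2:ld.MEM ; RAW r0
t=2 i3&i4:sub.ALU+add.ALU ; dual
t=3 i5:st.MEM ; no-port MEM/BR
t=4 i6&i7:bne.BR+or.ALU ; dual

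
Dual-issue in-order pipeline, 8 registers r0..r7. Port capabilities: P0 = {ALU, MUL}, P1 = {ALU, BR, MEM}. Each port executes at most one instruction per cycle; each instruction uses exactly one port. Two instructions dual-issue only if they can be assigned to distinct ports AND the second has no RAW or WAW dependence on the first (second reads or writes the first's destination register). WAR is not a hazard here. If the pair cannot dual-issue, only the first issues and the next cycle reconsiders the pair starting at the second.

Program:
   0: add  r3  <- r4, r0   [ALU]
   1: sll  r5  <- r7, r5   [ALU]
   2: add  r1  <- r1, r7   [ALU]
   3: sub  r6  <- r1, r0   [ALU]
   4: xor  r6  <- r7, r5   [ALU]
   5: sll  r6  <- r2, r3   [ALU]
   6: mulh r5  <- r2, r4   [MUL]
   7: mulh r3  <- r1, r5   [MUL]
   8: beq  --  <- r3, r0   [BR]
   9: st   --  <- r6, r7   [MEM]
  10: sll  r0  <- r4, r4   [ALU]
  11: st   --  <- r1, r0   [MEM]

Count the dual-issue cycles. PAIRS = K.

0. add+sll @i0,i1  | dual
1. add @i2  | RAW r1
2. sub @i3  | WAW r6
3. xor @i4  | WAW r6
4. sll+mulh @i5,i6  | dual
5. mulh @i7  | RAW r3
6. beq @i8  | no-port BR/MEM
7. st+sll @i9,i10  | dual
8. st @i11  | tail

PAIRS = 3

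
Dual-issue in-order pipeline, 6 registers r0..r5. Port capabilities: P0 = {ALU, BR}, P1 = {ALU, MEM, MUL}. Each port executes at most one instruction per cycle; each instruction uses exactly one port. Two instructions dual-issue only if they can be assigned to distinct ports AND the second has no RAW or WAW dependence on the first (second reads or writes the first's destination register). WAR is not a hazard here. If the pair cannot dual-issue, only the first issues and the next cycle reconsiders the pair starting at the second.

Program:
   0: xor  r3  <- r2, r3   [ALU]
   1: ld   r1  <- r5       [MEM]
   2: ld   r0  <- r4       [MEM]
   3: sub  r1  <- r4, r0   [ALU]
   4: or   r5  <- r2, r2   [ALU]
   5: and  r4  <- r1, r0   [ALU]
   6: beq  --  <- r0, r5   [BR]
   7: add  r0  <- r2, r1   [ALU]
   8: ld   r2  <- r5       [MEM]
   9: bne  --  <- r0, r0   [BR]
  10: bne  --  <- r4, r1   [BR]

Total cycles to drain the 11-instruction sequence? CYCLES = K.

CYCLES = 7

0. xor+ld @i0,i1  | pair
1. ld @i2  | RAW r0
2. sub+or @i3,i4  | pair
3. and+beq @i5,i6  | pair
4. add+ld @i7,i8  | pair
5. bne @i9  | no-port BR/BR
6. bne @i10  | tail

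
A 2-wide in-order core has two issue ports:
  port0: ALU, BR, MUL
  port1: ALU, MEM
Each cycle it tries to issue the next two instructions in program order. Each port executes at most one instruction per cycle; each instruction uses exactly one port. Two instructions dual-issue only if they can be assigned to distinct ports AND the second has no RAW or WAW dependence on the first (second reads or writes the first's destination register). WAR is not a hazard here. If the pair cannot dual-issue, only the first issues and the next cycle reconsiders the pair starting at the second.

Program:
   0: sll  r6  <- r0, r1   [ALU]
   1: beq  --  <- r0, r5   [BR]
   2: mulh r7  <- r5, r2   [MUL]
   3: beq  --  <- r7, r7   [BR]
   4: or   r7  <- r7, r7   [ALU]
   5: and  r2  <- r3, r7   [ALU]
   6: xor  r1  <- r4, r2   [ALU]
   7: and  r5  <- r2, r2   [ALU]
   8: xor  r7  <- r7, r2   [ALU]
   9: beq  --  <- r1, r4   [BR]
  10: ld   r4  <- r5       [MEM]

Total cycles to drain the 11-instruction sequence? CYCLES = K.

CYCLES = 7

t=0 i0/i1:sll+beq ; pair
t=1 i2:mulh ; no-port MUL/BR
t=2 i3/i4:beq+or ; pair
t=3 i5:and ; RAW r2
t=4 i6/i7:xor+and ; pair
t=5 i8/i9:xor+beq ; pair
t=6 i10:ld ; tail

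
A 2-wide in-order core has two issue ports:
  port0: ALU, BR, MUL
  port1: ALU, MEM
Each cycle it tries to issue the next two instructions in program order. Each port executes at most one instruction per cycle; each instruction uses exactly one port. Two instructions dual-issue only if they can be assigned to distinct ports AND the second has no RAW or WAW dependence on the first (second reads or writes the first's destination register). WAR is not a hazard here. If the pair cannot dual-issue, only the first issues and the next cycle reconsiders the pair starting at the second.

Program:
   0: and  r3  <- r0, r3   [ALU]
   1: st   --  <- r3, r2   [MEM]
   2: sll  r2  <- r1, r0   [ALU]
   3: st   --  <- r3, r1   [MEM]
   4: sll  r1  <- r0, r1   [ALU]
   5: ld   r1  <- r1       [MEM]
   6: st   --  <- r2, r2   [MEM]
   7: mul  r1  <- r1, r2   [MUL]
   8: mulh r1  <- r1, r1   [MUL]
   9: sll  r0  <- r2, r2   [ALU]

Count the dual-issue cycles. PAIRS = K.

t=0 i0:and ; RAW r3
t=1 i1+i2:st sll ; dual
t=2 i3+i4:st sll ; dual
t=3 i5:ld ; no-port MEM/MEM
t=4 i6+i7:st mul ; dual
t=5 i8+i9:mulh sll ; dual

PAIRS = 4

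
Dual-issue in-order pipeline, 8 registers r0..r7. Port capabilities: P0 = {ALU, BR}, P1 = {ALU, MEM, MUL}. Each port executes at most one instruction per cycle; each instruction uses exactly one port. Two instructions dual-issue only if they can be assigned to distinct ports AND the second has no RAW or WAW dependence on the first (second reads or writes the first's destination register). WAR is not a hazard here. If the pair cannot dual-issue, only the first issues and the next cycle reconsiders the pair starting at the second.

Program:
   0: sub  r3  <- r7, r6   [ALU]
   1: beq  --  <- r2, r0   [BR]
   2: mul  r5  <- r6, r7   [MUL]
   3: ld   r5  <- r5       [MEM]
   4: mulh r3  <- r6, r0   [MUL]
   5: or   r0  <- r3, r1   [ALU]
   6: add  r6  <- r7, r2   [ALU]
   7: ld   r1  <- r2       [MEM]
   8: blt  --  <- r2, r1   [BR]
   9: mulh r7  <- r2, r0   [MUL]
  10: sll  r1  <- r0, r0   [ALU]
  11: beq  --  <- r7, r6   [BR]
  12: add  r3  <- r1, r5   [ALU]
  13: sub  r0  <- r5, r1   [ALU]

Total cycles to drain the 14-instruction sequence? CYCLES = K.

[0] i0,i1  sub+beq  -- pair
[1] i2  mul  -- no-port MUL/MEM
[2] i3  ld  -- no-port MEM/MUL
[3] i4  mulh  -- RAW r3
[4] i5,i6  or+add  -- pair
[5] i7  ld  -- RAW r1
[6] i8,i9  blt+mulh  -- pair
[7] i10,i11  sll+beq  -- pair
[8] i12,i13  add+sub  -- pair

CYCLES = 9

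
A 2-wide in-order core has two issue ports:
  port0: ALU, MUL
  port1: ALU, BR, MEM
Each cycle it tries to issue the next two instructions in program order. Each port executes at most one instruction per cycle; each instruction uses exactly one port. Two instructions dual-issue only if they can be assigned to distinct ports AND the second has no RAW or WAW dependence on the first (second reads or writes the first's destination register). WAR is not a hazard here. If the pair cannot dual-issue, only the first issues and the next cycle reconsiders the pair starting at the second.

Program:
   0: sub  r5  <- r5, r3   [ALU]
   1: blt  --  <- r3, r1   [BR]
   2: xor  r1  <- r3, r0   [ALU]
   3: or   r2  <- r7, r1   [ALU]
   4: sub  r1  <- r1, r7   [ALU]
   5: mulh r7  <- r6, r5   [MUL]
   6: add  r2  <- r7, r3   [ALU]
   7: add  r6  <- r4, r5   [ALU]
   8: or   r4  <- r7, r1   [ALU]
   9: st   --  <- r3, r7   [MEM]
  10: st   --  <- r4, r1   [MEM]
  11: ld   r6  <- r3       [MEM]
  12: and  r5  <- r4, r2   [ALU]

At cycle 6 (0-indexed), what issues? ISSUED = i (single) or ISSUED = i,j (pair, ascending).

0. sub+blt @i0,i1  | 2-wide
1. xor @i2  | RAW r1
2. or+sub @i3,i4  | 2-wide
3. mulh @i5  | RAW r7
4. add+add @i6,i7  | 2-wide
5. or+st @i8,i9  | 2-wide
6. st @i10  | no-port MEM/MEM
7. ld+and @i11,i12  | 2-wide

ISSUED = 10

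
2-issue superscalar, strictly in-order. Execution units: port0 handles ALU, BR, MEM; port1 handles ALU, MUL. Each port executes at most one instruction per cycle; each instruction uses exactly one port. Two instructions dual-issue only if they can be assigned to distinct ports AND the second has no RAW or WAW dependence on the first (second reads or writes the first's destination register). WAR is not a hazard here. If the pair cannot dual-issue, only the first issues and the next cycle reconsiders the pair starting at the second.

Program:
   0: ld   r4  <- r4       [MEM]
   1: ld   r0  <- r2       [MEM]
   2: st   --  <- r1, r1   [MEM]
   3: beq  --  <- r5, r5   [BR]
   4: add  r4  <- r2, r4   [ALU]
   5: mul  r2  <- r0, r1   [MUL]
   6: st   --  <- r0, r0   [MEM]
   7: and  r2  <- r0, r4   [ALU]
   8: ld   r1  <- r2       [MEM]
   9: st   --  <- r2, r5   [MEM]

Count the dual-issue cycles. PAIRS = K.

PAIRS = 2

  cy0 -> i0 (ld.MEM) no-port MEM/MEM
  cy1 -> i1 (ld.MEM) no-port MEM/MEM
  cy2 -> i2 (st.MEM) no-port MEM/BR
  cy3 -> i3,i4 (beq.BR add.ALU) pair
  cy4 -> i5,i6 (mul.MUL st.MEM) pair
  cy5 -> i7 (and.ALU) RAW r2
  cy6 -> i8 (ld.MEM) no-port MEM/MEM
  cy7 -> i9 (st.MEM) tail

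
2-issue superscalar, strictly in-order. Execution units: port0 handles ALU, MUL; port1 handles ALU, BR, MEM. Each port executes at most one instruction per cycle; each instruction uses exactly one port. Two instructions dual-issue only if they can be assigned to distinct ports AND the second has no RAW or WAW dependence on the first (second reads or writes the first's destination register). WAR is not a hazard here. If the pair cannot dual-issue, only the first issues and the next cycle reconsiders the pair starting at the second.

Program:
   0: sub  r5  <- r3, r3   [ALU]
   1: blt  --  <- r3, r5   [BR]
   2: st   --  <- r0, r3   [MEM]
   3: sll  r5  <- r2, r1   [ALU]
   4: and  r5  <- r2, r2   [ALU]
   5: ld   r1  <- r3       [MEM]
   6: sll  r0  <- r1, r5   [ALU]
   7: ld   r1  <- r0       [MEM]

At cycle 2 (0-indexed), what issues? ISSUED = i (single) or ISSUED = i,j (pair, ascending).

ISSUED = 2,3

[0] i0  sub.ALU  -- RAW r5
[1] i1  blt.BR  -- no-port BR/MEM
[2] i2&i3  st.MEM;sll.ALU  -- pair
[3] i4&i5  and.ALU;ld.MEM  -- pair
[4] i6  sll.ALU  -- RAW r0
[5] i7  ld.MEM  -- tail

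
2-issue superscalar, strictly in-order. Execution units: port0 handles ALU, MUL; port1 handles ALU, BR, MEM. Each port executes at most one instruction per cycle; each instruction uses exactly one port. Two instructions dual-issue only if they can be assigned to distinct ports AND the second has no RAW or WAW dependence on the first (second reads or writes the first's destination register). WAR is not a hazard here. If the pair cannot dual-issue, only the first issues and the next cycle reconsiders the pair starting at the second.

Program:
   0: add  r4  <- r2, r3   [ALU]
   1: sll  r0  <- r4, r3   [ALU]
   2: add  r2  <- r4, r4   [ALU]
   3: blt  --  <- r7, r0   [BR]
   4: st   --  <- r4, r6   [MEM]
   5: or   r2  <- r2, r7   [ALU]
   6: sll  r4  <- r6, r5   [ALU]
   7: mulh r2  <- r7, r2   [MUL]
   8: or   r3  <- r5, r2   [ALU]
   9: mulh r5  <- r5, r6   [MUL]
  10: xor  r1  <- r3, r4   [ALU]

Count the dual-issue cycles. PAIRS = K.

  cy0 -> i0 (add.ALU) RAW r4
  cy1 -> i1&i2 (sll.ALU add.ALU) 2-wide
  cy2 -> i3 (blt.BR) no-port BR/MEM
  cy3 -> i4&i5 (st.MEM or.ALU) 2-wide
  cy4 -> i6&i7 (sll.ALU mulh.MUL) 2-wide
  cy5 -> i8&i9 (or.ALU mulh.MUL) 2-wide
  cy6 -> i10 (xor.ALU) tail

PAIRS = 4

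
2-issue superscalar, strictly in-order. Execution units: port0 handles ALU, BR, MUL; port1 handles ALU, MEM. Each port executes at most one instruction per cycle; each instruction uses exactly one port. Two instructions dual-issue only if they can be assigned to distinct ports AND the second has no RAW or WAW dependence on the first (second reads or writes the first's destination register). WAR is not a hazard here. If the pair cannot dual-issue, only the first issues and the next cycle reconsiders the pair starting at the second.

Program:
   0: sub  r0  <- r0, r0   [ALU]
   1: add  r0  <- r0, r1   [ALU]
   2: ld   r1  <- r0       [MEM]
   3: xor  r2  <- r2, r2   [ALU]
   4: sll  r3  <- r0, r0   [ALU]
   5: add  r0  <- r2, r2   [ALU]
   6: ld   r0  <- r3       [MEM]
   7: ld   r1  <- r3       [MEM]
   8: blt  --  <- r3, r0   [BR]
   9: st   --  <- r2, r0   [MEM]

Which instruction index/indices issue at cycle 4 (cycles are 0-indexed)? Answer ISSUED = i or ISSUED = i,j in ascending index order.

ISSUED = 6

#0 head=0: sub.ALU i0 RAW+WAW r0
#1 head=1: add.ALU i1 RAW r0
#2 head=2: ld.MEM/xor.ALU i2&i3 pair
#3 head=4: sll.ALU/add.ALU i4&i5 pair
#4 head=6: ld.MEM i6 no-port MEM/MEM
#5 head=7: ld.MEM/blt.BR i7&i8 pair
#6 head=9: st.MEM i9 tail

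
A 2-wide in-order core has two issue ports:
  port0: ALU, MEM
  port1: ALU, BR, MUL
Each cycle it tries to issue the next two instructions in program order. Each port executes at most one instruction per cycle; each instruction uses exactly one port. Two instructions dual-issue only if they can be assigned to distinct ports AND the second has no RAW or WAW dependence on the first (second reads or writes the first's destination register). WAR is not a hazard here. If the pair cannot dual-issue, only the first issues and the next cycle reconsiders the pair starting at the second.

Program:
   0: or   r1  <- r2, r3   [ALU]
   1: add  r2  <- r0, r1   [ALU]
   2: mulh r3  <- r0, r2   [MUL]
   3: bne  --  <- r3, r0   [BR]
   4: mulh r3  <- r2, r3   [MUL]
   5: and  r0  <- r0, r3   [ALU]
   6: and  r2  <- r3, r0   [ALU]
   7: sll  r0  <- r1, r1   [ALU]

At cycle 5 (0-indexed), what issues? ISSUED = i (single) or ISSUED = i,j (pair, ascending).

ISSUED = 5

t=0 i0:or ; RAW r1
t=1 i1:add ; RAW r2
t=2 i2:mulh ; no-port MUL/BR
t=3 i3:bne ; no-port BR/MUL
t=4 i4:mulh ; RAW r3
t=5 i5:and ; RAW r0
t=6 i6+i7:and sll ; 2-wide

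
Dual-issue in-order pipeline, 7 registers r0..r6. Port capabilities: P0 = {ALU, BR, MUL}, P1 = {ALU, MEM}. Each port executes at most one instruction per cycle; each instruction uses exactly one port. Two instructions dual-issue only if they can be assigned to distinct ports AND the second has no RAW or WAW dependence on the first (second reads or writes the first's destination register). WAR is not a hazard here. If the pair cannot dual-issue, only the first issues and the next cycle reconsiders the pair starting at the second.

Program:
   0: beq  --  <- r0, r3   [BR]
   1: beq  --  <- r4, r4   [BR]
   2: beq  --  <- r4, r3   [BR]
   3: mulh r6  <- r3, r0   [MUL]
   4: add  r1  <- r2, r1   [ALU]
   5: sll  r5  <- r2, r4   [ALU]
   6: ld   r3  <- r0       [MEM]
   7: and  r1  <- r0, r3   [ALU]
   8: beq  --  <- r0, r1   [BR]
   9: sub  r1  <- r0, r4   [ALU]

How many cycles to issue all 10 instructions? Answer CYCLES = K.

CYCLES = 7

  cy0 -> i0 (beq) no-port BR/BR
  cy1 -> i1 (beq) no-port BR/BR
  cy2 -> i2 (beq) no-port BR/MUL
  cy3 -> i3,i4 (mulh/add) dual
  cy4 -> i5,i6 (sll/ld) dual
  cy5 -> i7 (and) RAW r1
  cy6 -> i8,i9 (beq/sub) dual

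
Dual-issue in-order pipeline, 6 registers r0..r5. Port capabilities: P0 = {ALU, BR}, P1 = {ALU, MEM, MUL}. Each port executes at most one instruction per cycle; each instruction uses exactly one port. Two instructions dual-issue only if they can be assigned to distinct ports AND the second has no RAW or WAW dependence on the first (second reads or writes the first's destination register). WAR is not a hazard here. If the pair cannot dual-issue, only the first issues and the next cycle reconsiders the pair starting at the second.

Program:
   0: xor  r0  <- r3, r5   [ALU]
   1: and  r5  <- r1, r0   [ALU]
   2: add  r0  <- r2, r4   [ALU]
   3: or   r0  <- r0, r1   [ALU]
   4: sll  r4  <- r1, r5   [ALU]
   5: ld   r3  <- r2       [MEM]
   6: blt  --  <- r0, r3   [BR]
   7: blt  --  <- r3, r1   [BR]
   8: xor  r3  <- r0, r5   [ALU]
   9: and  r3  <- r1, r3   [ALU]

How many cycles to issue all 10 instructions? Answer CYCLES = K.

c0: i0 xor.ALU  RAW r0
c1: i1&i2 and.ALU+add.ALU  2-wide
c2: i3&i4 or.ALU+sll.ALU  2-wide
c3: i5 ld.MEM  RAW r3
c4: i6 blt.BR  no-port BR/BR
c5: i7&i8 blt.BR+xor.ALU  2-wide
c6: i9 and.ALU  tail

CYCLES = 7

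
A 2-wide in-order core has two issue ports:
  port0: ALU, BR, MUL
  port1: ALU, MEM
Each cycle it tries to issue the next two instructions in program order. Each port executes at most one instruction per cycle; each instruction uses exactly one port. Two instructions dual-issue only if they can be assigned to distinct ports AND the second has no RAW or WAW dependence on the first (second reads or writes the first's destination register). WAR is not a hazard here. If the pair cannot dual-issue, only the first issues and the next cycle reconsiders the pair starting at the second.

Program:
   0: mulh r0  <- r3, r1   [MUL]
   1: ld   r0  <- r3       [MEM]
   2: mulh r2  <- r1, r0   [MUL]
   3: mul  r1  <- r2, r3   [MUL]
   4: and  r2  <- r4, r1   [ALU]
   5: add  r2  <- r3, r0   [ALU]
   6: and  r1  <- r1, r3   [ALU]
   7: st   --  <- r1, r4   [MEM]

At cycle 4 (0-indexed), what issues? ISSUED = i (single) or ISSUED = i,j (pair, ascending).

[0] i0  mulh.MUL  -- WAW r0
[1] i1  ld.MEM  -- RAW r0
[2] i2  mulh.MUL  -- no-port MUL/MUL
[3] i3  mul.MUL  -- RAW r1
[4] i4  and.ALU  -- WAW r2
[5] i5/i6  add.ALU+and.ALU  -- dual
[6] i7  st.MEM  -- tail

ISSUED = 4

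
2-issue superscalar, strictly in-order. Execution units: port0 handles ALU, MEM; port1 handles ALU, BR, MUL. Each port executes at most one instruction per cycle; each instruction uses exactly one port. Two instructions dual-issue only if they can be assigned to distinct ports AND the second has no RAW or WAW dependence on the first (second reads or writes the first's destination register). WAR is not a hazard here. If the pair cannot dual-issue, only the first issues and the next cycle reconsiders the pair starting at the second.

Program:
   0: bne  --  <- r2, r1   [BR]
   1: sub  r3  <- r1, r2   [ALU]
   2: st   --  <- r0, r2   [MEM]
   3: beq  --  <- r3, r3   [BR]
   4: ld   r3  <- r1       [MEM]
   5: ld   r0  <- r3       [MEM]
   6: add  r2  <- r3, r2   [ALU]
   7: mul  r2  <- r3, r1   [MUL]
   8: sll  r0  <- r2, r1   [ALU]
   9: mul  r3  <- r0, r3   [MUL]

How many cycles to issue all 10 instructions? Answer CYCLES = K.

CYCLES = 7

0. bne/sub @i0,i1  | pair
1. st/beq @i2,i3  | pair
2. ld @i4  | no-port MEM/MEM
3. ld/add @i5,i6  | pair
4. mul @i7  | RAW r2
5. sll @i8  | RAW r0
6. mul @i9  | tail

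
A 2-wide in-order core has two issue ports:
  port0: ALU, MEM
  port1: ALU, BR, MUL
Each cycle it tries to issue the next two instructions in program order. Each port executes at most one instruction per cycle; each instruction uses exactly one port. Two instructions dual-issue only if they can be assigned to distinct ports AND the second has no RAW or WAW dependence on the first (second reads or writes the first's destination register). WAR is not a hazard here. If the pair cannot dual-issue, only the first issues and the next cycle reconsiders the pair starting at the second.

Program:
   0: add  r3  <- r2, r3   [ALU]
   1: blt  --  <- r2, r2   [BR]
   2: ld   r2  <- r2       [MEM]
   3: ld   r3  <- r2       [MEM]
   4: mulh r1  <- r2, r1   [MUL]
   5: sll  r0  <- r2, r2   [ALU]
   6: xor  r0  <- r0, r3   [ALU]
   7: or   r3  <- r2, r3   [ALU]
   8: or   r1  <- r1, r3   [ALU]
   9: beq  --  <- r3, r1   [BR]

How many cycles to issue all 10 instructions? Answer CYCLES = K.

0. add;blt @i0&i1  | 2-wide
1. ld @i2  | no-port MEM/MEM
2. ld;mulh @i3&i4  | 2-wide
3. sll @i5  | RAW+WAW r0
4. xor;or @i6&i7  | 2-wide
5. or @i8  | RAW r1
6. beq @i9  | tail

CYCLES = 7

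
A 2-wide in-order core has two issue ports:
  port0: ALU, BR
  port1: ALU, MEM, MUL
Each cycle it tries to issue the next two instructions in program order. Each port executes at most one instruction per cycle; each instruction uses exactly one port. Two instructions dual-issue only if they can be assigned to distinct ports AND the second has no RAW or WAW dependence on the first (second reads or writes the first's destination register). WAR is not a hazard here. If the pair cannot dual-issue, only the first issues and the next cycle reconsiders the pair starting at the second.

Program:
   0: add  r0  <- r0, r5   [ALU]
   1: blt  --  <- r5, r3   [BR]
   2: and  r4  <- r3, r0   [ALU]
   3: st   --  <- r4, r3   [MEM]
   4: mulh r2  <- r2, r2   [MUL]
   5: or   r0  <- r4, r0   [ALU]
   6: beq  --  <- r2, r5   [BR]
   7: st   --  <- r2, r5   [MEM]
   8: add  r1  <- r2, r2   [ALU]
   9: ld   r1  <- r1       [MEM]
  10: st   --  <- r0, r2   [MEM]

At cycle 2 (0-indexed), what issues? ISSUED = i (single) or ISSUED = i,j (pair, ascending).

t=0 i0&i1:add blt ; dual
t=1 i2:and ; RAW r4
t=2 i3:st ; no-port MEM/MUL
t=3 i4&i5:mulh or ; dual
t=4 i6&i7:beq st ; dual
t=5 i8:add ; RAW+WAW r1
t=6 i9:ld ; no-port MEM/MEM
t=7 i10:st ; tail

ISSUED = 3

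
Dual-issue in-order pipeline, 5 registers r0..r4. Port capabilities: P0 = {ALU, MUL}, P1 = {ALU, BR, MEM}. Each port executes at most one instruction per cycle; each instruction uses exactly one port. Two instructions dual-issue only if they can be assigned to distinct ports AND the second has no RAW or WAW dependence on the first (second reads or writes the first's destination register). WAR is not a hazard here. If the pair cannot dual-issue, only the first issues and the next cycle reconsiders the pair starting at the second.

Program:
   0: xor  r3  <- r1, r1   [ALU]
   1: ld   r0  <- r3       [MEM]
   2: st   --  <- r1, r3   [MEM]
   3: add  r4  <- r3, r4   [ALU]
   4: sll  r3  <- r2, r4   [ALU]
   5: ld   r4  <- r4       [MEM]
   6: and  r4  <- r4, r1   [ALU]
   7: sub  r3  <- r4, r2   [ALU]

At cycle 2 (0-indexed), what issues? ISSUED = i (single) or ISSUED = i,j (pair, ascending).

ISSUED = 2,3

  cy0 -> i0 (xor.ALU) RAW r3
  cy1 -> i1 (ld.MEM) no-port MEM/MEM
  cy2 -> i2&i3 (st.MEM add.ALU) pair
  cy3 -> i4&i5 (sll.ALU ld.MEM) pair
  cy4 -> i6 (and.ALU) RAW r4
  cy5 -> i7 (sub.ALU) tail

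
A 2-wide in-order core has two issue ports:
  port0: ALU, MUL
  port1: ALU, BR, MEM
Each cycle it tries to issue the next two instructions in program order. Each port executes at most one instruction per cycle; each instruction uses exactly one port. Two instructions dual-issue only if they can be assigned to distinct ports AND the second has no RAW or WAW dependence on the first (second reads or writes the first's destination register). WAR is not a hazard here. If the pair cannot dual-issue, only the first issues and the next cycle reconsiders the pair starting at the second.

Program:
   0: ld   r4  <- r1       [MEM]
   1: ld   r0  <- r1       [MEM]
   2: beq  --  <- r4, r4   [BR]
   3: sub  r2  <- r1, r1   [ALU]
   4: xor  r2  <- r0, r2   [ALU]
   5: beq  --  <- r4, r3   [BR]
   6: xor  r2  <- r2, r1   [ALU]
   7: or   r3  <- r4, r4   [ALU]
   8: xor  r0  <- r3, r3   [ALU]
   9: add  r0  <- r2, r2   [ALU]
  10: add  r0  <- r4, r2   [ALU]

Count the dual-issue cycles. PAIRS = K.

[0] i0  ld.MEM  -- no-port MEM/MEM
[1] i1  ld.MEM  -- no-port MEM/BR
[2] i2&i3  beq.BR;sub.ALU  -- 2-wide
[3] i4&i5  xor.ALU;beq.BR  -- 2-wide
[4] i6&i7  xor.ALU;or.ALU  -- 2-wide
[5] i8  xor.ALU  -- WAW r0
[6] i9  add.ALU  -- WAW r0
[7] i10  add.ALU  -- tail

PAIRS = 3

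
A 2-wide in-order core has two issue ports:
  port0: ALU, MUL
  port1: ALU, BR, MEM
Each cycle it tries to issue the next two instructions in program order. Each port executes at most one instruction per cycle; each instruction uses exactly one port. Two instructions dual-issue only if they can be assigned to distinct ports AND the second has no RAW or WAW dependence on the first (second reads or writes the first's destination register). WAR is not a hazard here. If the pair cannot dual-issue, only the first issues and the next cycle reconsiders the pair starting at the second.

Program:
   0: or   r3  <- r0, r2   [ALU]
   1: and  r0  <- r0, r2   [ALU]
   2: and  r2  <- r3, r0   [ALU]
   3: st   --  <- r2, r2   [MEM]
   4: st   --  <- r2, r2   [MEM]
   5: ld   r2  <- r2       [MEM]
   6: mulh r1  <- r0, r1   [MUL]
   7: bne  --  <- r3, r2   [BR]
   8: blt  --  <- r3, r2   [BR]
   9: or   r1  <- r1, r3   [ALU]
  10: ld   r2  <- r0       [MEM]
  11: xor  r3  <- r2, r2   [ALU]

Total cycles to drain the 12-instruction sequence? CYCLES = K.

CYCLES = 9

  cy0 -> i0,i1 (or+and) pair
  cy1 -> i2 (and) RAW r2
  cy2 -> i3 (st) no-port MEM/MEM
  cy3 -> i4 (st) no-port MEM/MEM
  cy4 -> i5,i6 (ld+mulh) pair
  cy5 -> i7 (bne) no-port BR/BR
  cy6 -> i8,i9 (blt+or) pair
  cy7 -> i10 (ld) RAW r2
  cy8 -> i11 (xor) tail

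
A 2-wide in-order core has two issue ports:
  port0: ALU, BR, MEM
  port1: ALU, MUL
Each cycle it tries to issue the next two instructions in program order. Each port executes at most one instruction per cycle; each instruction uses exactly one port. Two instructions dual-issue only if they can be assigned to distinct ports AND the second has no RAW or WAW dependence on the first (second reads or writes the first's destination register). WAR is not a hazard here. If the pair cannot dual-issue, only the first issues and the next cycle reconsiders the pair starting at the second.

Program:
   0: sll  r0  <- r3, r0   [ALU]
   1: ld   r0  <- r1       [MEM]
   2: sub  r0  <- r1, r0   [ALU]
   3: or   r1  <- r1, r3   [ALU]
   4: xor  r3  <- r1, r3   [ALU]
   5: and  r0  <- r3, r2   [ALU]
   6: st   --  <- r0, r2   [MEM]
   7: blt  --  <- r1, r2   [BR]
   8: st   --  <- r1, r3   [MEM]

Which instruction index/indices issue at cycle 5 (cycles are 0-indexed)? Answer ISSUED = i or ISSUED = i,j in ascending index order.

ISSUED = 6

#0 head=0: sll.ALU i0 WAW r0
#1 head=1: ld.MEM i1 RAW+WAW r0
#2 head=2: sub.ALU or.ALU i2&i3 pair
#3 head=4: xor.ALU i4 RAW r3
#4 head=5: and.ALU i5 RAW r0
#5 head=6: st.MEM i6 no-port MEM/BR
#6 head=7: blt.BR i7 no-port BR/MEM
#7 head=8: st.MEM i8 tail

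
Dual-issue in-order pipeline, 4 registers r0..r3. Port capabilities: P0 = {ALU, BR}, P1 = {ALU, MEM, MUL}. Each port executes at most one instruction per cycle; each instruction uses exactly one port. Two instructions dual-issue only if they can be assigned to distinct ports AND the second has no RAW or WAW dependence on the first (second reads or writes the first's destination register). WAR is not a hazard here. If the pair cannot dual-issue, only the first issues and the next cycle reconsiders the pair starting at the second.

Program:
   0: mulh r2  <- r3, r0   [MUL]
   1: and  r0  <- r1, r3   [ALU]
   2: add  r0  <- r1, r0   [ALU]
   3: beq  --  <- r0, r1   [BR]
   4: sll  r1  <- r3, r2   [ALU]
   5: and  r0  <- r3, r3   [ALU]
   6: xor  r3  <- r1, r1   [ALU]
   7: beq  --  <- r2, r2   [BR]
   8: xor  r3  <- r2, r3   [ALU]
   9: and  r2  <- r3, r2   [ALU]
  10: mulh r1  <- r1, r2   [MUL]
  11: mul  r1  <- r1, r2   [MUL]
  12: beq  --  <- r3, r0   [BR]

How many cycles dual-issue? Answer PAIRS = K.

PAIRS = 5

c0: i0,i1 mulh.MUL;and.ALU  dual
c1: i2 add.ALU  RAW r0
c2: i3,i4 beq.BR;sll.ALU  dual
c3: i5,i6 and.ALU;xor.ALU  dual
c4: i7,i8 beq.BR;xor.ALU  dual
c5: i9 and.ALU  RAW r2
c6: i10 mulh.MUL  no-port MUL/MUL
c7: i11,i12 mul.MUL;beq.BR  dual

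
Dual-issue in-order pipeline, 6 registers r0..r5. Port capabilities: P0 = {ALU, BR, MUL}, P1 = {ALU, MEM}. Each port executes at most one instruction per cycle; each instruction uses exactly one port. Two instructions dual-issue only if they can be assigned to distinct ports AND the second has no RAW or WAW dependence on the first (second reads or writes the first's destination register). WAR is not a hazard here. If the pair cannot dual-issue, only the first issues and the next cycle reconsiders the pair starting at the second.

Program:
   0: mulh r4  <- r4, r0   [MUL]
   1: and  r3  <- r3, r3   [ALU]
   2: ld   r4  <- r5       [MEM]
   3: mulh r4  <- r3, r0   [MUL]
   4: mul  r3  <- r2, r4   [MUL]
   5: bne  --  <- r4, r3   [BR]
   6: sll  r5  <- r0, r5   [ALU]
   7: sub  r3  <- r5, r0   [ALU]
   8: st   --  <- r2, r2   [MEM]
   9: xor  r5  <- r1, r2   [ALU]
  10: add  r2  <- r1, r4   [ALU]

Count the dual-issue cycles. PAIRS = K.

PAIRS = 4

c0: i0/i1 mulh.MUL;and.ALU  2-wide
c1: i2 ld.MEM  WAW r4
c2: i3 mulh.MUL  no-port MUL/MUL
c3: i4 mul.MUL  no-port MUL/BR
c4: i5/i6 bne.BR;sll.ALU  2-wide
c5: i7/i8 sub.ALU;st.MEM  2-wide
c6: i9/i10 xor.ALU;add.ALU  2-wide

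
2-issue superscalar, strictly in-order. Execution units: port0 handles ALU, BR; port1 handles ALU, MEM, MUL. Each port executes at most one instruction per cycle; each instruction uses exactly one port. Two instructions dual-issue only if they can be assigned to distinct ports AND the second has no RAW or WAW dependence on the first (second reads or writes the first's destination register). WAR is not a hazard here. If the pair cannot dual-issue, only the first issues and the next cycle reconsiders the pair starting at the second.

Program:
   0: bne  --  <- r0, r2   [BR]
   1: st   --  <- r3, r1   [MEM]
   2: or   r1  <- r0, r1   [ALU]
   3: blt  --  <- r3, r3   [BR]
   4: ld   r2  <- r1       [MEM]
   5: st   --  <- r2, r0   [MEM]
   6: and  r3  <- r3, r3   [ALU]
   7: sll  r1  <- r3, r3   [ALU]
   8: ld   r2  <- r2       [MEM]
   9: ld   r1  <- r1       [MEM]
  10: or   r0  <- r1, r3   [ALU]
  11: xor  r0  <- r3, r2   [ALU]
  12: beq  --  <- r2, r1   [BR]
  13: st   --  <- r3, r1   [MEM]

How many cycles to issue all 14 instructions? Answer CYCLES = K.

0. bne.BR;st.MEM @i0,i1  | 2-wide
1. or.ALU;blt.BR @i2,i3  | 2-wide
2. ld.MEM @i4  | no-port MEM/MEM
3. st.MEM;and.ALU @i5,i6  | 2-wide
4. sll.ALU;ld.MEM @i7,i8  | 2-wide
5. ld.MEM @i9  | RAW r1
6. or.ALU @i10  | WAW r0
7. xor.ALU;beq.BR @i11,i12  | 2-wide
8. st.MEM @i13  | tail

CYCLES = 9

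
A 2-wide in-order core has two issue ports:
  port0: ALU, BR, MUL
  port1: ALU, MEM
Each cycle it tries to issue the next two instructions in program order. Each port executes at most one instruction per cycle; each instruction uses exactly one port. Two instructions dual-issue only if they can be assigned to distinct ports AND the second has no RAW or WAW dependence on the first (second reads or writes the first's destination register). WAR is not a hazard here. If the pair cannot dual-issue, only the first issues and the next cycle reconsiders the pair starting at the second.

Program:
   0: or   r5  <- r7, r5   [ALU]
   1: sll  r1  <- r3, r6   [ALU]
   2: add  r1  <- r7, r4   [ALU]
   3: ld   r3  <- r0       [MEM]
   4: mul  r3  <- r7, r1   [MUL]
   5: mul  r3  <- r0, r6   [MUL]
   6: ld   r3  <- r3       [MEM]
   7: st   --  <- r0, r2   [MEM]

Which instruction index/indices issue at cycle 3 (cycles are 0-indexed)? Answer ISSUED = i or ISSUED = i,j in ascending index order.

ISSUED = 5

  cy0 -> i0,i1 (or+sll) 2-wide
  cy1 -> i2,i3 (add+ld) 2-wide
  cy2 -> i4 (mul) no-port MUL/MUL
  cy3 -> i5 (mul) RAW+WAW r3
  cy4 -> i6 (ld) no-port MEM/MEM
  cy5 -> i7 (st) tail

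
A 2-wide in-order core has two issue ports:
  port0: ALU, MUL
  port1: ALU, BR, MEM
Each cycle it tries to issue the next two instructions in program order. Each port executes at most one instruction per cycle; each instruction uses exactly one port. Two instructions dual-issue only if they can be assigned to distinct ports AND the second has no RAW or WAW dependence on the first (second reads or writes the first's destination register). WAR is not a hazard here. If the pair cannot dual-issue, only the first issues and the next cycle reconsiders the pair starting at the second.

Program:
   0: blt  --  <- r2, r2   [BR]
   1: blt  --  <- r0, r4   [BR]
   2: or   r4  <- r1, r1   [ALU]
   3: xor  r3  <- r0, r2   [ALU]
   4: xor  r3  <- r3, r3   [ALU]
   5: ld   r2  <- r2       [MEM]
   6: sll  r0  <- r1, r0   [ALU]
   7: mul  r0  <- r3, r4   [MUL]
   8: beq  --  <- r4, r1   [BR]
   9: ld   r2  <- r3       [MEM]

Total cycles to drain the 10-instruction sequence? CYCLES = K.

0. blt @i0  | no-port BR/BR
1. blt;or @i1&i2  | 2-wide
2. xor @i3  | RAW+WAW r3
3. xor;ld @i4&i5  | 2-wide
4. sll @i6  | WAW r0
5. mul;beq @i7&i8  | 2-wide
6. ld @i9  | tail

CYCLES = 7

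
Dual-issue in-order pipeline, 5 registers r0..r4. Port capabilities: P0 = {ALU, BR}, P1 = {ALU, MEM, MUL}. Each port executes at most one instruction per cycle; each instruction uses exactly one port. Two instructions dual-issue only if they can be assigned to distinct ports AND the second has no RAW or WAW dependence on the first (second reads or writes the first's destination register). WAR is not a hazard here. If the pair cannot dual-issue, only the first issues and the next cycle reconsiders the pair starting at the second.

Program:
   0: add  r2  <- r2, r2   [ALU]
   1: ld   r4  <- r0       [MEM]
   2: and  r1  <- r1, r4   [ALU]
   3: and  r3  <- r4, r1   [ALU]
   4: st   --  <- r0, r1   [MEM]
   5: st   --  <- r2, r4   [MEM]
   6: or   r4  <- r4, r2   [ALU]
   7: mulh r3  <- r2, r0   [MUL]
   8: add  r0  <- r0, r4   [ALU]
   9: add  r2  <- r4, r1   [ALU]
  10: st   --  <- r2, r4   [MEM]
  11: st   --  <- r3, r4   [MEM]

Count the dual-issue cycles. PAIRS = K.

PAIRS = 4

0. add/ld @i0/i1  | dual
1. and @i2  | RAW r1
2. and/st @i3/i4  | dual
3. st/or @i5/i6  | dual
4. mulh/add @i7/i8  | dual
5. add @i9  | RAW r2
6. st @i10  | no-port MEM/MEM
7. st @i11  | tail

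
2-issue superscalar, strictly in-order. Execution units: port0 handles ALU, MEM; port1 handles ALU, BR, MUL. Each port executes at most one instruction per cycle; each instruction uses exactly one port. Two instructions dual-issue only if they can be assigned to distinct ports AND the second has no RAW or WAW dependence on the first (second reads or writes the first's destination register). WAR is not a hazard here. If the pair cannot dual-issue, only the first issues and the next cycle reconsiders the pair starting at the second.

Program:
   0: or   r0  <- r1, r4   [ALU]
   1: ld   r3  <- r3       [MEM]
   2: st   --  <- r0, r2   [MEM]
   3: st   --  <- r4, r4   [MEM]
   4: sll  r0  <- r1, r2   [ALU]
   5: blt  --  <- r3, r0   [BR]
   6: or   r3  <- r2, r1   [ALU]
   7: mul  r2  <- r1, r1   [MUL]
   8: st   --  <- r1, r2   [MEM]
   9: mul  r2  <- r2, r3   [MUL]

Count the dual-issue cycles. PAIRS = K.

c0: i0/i1 or.ALU/ld.MEM  dual
c1: i2 st.MEM  no-port MEM/MEM
c2: i3/i4 st.MEM/sll.ALU  dual
c3: i5/i6 blt.BR/or.ALU  dual
c4: i7 mul.MUL  RAW r2
c5: i8/i9 st.MEM/mul.MUL  dual

PAIRS = 4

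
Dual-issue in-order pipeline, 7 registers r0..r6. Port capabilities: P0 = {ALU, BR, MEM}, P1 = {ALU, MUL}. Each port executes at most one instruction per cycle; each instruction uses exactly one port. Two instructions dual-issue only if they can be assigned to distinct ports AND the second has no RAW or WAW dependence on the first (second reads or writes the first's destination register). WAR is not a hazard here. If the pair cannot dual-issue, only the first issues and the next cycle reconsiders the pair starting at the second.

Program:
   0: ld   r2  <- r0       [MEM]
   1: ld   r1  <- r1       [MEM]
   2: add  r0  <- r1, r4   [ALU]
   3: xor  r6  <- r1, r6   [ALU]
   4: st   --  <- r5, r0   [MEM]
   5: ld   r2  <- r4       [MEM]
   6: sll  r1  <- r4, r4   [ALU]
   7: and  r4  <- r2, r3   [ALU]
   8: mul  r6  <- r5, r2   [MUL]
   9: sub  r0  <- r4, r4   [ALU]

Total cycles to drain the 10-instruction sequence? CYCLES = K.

CYCLES = 7

0. ld @i0  | no-port MEM/MEM
1. ld @i1  | RAW r1
2. add/xor @i2/i3  | 2-wide
3. st @i4  | no-port MEM/MEM
4. ld/sll @i5/i6  | 2-wide
5. and/mul @i7/i8  | 2-wide
6. sub @i9  | tail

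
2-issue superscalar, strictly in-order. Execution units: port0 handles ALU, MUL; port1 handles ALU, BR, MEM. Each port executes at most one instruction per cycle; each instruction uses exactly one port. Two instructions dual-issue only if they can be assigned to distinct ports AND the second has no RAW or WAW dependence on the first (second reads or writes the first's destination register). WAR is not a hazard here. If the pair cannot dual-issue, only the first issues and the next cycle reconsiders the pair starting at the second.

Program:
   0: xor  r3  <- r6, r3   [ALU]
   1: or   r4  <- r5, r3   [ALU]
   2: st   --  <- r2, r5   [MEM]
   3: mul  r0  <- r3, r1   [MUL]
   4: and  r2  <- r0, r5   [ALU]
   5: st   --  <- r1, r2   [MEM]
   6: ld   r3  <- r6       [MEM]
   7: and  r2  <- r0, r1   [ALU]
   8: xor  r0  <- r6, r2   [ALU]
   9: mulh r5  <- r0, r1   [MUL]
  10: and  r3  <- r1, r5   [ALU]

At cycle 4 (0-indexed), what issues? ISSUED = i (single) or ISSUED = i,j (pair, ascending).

0. xor @i0  | RAW r3
1. or/st @i1/i2  | 2-wide
2. mul @i3  | RAW r0
3. and @i4  | RAW r2
4. st @i5  | no-port MEM/MEM
5. ld/and @i6/i7  | 2-wide
6. xor @i8  | RAW r0
7. mulh @i9  | RAW r5
8. and @i10  | tail

ISSUED = 5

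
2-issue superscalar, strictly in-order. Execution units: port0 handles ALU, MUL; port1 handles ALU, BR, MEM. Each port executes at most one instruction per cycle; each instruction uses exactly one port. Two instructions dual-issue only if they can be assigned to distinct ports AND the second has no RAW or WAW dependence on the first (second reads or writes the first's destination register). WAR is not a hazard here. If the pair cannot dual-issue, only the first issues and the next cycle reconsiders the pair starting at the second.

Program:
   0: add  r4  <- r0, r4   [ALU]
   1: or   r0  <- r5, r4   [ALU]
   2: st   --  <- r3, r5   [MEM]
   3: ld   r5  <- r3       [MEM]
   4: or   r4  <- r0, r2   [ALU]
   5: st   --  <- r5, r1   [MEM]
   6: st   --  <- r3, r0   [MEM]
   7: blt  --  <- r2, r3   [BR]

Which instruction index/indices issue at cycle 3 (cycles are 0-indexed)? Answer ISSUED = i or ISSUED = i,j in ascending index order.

[0] i0  add.ALU  -- RAW r4
[1] i1+i2  or.ALU;st.MEM  -- 2-wide
[2] i3+i4  ld.MEM;or.ALU  -- 2-wide
[3] i5  st.MEM  -- no-port MEM/MEM
[4] i6  st.MEM  -- no-port MEM/BR
[5] i7  blt.BR  -- tail

ISSUED = 5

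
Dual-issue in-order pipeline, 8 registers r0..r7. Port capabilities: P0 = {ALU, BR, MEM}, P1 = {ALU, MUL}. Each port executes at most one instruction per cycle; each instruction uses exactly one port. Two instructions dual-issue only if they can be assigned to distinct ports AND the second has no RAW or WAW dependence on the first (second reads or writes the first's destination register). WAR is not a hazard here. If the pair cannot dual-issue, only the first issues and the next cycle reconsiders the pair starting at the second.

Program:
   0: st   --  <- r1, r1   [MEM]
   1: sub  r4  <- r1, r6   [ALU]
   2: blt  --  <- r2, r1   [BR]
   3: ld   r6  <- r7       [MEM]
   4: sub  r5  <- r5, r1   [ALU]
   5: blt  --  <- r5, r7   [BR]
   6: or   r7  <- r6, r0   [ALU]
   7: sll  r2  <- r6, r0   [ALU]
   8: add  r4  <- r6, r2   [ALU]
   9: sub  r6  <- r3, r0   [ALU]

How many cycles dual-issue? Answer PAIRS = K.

c0: i0+i1 st/sub  dual
c1: i2 blt  no-port BR/MEM
c2: i3+i4 ld/sub  dual
c3: i5+i6 blt/or  dual
c4: i7 sll  RAW r2
c5: i8+i9 add/sub  dual

PAIRS = 4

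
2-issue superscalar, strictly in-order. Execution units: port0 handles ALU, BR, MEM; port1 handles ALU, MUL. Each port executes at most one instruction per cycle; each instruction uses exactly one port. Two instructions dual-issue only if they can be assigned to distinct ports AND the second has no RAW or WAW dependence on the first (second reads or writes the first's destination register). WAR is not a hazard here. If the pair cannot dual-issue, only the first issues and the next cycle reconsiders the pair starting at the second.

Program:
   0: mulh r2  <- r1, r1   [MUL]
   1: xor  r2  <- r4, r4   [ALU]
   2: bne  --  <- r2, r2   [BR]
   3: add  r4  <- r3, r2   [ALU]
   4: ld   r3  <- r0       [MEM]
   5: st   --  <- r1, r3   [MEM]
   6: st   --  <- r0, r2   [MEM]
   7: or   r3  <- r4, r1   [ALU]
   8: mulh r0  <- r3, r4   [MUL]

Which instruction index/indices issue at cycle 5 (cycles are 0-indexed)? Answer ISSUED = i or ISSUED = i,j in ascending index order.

ISSUED = 6,7

  cy0 -> i0 (mulh) WAW r2
  cy1 -> i1 (xor) RAW r2
  cy2 -> i2/i3 (bne/add) 2-wide
  cy3 -> i4 (ld) no-port MEM/MEM
  cy4 -> i5 (st) no-port MEM/MEM
  cy5 -> i6/i7 (st/or) 2-wide
  cy6 -> i8 (mulh) tail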